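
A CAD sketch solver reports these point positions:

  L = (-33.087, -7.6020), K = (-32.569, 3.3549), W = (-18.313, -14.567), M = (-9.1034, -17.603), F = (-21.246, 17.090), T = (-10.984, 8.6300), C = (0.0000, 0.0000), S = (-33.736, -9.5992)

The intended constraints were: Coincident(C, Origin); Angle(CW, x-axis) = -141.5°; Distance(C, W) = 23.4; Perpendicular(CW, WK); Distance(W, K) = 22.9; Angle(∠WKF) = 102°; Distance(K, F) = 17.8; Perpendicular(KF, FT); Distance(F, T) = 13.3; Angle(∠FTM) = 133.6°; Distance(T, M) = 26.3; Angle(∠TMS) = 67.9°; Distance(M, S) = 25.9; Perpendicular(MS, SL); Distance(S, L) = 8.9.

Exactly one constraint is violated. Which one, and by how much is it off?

Distance(S, L) = 8.9 — off by 6.80.

C = (0.00, 0.00) ✓; CW at -141.5° ✓; |CW| = 23.40 ✓; ∠(CW, WK) = 90.00° ✓; |WK| = 22.90 ✓; ∠WKF = 102.0° ✓; |KF| = 17.80 ✓; ∠(KF, FT) = 90.00° ✓; |FT| = 13.30 ✓; ∠FTM = 133.6° ✓; |TM| = 26.30 ✓; ∠TMS = 67.90° ✓; |MS| = 25.90 ✓; ∠(MS, SL) = 90.00° ✓; |SL| = 2.100 ✗.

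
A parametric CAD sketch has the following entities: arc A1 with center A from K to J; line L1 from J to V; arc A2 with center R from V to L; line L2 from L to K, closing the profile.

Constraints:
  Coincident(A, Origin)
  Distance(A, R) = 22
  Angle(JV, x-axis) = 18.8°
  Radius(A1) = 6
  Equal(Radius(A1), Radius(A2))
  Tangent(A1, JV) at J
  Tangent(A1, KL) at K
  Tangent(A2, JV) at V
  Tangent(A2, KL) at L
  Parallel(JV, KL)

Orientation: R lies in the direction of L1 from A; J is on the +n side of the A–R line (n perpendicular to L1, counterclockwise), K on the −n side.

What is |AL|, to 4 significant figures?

22.80

Tangency of A1 to both parallel lines with radius 6.0 puts J and K at A ± 6.0·n: J = (-1.934, 5.680), K = (1.934, -5.680). Equal radii place V and L the same way about R: V = R + 6.0·n = (18.89, 12.77), L = R − 6.0·n = (22.76, 1.410). Then |AL| = |L − A| = 22.80.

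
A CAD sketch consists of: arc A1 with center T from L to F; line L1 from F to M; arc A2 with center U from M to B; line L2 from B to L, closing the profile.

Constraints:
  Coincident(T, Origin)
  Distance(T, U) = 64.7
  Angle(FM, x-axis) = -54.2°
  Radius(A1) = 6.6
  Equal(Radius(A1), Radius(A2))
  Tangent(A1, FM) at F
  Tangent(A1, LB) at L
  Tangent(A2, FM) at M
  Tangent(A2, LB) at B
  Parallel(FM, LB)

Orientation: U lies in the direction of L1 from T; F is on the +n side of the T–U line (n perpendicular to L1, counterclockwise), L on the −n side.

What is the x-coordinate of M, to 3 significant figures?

43.2

The slot axis is L1's direction at -54.2°, so u = (cos -54.2°, sin -54.2°) = (0.585, -0.811) and n = (−sin -54.2°, cos -54.2°) = (0.811, 0.585). T is at the origin and U lies 64.7 along u from T, so U = 64.7·u = (37.8, -52.5). Tangency of A1 to both parallel lines with radius 6.6 puts F and L at T ± 6.6·n: F = (5.35, 3.86), L = (-5.35, -3.86). Equal radii place M and B the same way about U: M = U + 6.6·n = (43.2, -48.6), B = U − 6.6·n = (32.5, -56.3). So M.x = 43.2.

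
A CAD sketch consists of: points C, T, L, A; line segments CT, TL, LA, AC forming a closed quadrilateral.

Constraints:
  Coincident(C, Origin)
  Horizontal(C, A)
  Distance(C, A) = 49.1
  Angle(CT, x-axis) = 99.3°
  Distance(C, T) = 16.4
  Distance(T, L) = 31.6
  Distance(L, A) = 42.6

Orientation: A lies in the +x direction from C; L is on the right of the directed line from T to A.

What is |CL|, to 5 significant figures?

15.885

C is at the origin; CA is horizontal with |CA| = 49.1 and A in +x, so A = (49.1, 0). CT runs at 99.3° with |CT| = 16.4, so T = (-2.6503, 16.184). L is determined by |TL| = 31.6 and |LA| = 42.6 together: it lies at the intersection of circle(T, 31.6) and circle(A, 42.6). With |TA| = 54.222, the foot of the radical line on TA is 19.585 from T and the perpendicular offset is √(31.6² − 19.585²) = 24.799. Taking the right-of-TA solution: L = (8.6393, -13.330).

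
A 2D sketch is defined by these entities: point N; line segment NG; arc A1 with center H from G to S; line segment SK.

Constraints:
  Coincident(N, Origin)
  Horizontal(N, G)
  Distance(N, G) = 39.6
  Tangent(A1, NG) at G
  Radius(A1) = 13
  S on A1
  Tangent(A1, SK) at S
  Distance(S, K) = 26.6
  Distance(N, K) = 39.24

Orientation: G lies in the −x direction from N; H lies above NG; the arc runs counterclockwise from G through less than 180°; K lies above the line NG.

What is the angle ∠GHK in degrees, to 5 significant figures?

136.03°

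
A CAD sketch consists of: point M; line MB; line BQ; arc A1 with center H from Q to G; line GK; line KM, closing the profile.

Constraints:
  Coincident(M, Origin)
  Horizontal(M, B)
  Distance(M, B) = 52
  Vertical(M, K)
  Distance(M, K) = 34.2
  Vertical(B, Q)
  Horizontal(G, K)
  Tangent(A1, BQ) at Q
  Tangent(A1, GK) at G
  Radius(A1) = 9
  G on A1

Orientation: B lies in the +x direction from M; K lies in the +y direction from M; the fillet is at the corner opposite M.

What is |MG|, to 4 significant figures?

54.94

M is at the origin; MB is horizontal with |MB| = 52.0 and B on the +x side, so B = (52.00, 0.000). MK is vertical with |MK| = 34.2 and K on the +y side, so K = (0.000, 34.20). The virtual corner opposite M is at (52.00, 34.20). The tangent condition forces HQ to be normal to BQ and the tangent condition forces HG to be normal to GK, with radius 9.0, so the center H sits 9.0 in from both sides at H = (43.00, 25.20). That places the tangent points at Q = (52.00, 25.20) on BQ and G = (43.00, 34.20) on GK. Then |MG| = |G − M| = 54.94.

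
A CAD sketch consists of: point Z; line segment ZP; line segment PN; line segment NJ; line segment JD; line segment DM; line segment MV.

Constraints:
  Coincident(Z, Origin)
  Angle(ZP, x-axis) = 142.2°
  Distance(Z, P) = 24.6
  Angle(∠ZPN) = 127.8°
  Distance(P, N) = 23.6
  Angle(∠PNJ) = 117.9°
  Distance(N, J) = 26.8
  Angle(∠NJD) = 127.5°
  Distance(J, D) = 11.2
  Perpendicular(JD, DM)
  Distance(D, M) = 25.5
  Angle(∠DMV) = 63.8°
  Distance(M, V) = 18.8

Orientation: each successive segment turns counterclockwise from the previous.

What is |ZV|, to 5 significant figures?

38.787

Z is at the origin; ZP runs at 142.2° with length 24.6, so P = (-19.438, 15.078). ∠ZPN = 127.8° gives PN at -165.60° from the x-axis; with |PN| = 23.6, N = (-42.296, 9.2084). ∠PNJ = 117.9° gives NJ at -103.50° from the x-axis; with |NJ| = 26.8, J = (-48.553, -16.851). ∠NJD = 127.5° gives JD at -51.000° from the x-axis; with |JD| = 11.2, D = (-41.504, -25.555). The perpendicularity gives DM at right angles to JD, so DM runs at 39.000°; with |DM| = 25.5, M = (-21.687, -9.5074). ∠DMV = 63.8° gives MV at 155.20° from the x-axis; with |MV| = 18.8, V = (-38.753, -1.6217). Then |ZV| = |V − Z| = 38.787.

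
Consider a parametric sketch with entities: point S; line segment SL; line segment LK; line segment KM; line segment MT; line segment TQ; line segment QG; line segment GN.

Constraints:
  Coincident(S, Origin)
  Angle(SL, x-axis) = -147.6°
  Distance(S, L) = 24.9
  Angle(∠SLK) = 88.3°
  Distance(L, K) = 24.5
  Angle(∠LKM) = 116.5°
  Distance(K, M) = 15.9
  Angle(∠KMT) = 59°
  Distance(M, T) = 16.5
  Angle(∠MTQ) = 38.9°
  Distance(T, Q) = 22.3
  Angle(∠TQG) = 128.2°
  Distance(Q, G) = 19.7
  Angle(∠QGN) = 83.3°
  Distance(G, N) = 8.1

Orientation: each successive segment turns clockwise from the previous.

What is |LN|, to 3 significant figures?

50.9

S is at the origin; SL runs at -147.6° with length 24.9, so L = (-21.0, -13.3). ∠SLK = 88.3° gives LK at 121° from the x-axis; with |LK| = 24.5, K = (-33.5, 7.72). ∠LKM = 116.5° gives KM at 57.2° from the x-axis; with |KM| = 15.9, M = (-24.9, 21.1). ∠KMT = 59.0° gives MT at -63.8° from the x-axis; with |MT| = 16.5, T = (-17.6, 6.28). ∠MTQ = 38.9° gives TQ at 155° from the x-axis; with |TQ| = 22.3, Q = (-37.9, 15.7). ∠TQG = 128.2° gives QG at 103° from the x-axis; with |QG| = 19.7, G = (-42.4, 34.8). ∠QGN = 83.3° gives GN at 6.60° from the x-axis; with |GN| = 8.1, N = (-34.3, 35.8). Then |LN| = |N − L| = 50.9.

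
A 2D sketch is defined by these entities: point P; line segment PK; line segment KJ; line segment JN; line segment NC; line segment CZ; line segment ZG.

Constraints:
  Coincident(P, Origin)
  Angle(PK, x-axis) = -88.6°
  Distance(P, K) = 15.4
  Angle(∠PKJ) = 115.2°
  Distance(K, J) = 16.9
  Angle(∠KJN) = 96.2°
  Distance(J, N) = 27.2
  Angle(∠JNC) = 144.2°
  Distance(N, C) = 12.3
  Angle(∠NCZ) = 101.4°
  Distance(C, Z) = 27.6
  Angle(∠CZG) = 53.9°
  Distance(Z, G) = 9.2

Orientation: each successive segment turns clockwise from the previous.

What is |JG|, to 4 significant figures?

32.29

P is at the origin; PK runs at -88.6° with length 15.4, so K = (0.3763, -15.40). ∠PKJ = 115.2° gives KJ at -153.4° from the x-axis; with |KJ| = 16.9, J = (-14.73, -22.96). ∠KJN = 96.2° gives JN at 122.8° from the x-axis; with |JN| = 27.2, N = (-29.47, -0.09912). ∠JNC = 144.2° gives NC at 87.00° from the x-axis; with |NC| = 12.3, C = (-28.83, 12.18). ∠NCZ = 101.4° gives CZ at 8.400° from the x-axis; with |CZ| = 27.6, Z = (-1.522, 16.22). ∠CZG = 53.9° gives ZG at -117.7° from the x-axis; with |ZG| = 9.2, G = (-5.798, 8.070). Then |JG| = |G − J| = 32.29.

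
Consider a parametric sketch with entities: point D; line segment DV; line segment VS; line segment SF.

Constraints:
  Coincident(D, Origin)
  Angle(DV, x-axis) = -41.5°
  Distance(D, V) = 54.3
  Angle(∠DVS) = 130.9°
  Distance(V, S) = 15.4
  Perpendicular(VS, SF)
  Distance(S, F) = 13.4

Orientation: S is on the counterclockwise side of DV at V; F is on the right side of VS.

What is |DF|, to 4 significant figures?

74.57

D is at the origin; DV runs at -41.5° with length 54.3, so V = 54.3·(cos -41.5°, sin -41.5°) = (40.67, -35.98). ∠DVS = 130.9°, so VS runs at -41.5° + (180° − 130.9°) = 7.600° from the x-axis; with |VS| = 15.4, S = V + 15.4·(cos 7.600°, sin 7.600°) = (55.93, -33.94). VS is perpendicular to SF; with |SF| = 13.4 on the right of VS, F = S + 13.4·(0.1323, -0.9912) = (57.71, -47.23). Then |DF| = |F − D| = 74.57.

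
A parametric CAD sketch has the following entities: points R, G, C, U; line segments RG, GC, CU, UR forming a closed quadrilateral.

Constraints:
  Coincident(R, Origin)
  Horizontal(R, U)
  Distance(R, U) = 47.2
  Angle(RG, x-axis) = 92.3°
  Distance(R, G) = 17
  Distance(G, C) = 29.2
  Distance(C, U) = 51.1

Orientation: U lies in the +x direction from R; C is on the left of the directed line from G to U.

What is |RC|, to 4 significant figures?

43.87

Checks: R = (0.00, 0.00) ✓; |GC| = 29.20 ✓; |CU| = 51.10 ✓.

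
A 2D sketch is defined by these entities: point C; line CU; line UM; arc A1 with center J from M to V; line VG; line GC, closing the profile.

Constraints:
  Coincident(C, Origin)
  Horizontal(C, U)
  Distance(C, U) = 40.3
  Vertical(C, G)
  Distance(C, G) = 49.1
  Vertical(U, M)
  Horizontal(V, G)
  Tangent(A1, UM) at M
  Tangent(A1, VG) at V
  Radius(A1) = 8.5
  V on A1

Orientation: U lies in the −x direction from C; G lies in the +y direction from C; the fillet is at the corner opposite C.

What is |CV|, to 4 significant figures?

58.50

C is at the origin; CU is horizontal with |CU| = 40.3 and U on the −x side, so U = (-40.30, 0.000). CG is vertical with |CG| = 49.1 and G on the +y side, so G = (0.000, 49.10). The virtual corner opposite C is at (-40.30, 49.10). A1 meets UM tangentially, so JM is at right angles to UM and tangency of A1 to VG means the radius JV is perpendicular to VG, with radius 8.5, so the center J sits 8.5 in from both sides at J = (-31.80, 40.60). That places the tangent points at M = (-40.30, 40.60) on UM and V = (-31.80, 49.10) on VG. Then |CV| = |V − C| = 58.50.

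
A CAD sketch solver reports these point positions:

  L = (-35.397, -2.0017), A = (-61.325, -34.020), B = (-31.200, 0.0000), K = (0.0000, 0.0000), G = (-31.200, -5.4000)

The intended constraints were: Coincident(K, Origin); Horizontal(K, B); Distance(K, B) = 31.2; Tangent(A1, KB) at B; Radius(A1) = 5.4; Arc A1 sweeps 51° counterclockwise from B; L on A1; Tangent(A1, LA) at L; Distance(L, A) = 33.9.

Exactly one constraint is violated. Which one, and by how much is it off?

Distance(L, A) = 33.9 — off by 7.30.

K = (0.00, 0.00) ✓; K.y = 0.00, B.y = 0.00 ✓; |KB| = 31.20 ✓; ∠(GB, BK) = 90.00° ✓; |GB| = 5.400 ✓; bearing(G→L) − bearing(G→B) = 51.00° ✓; |GL| = 5.400 ✓; ∠(GL, LA) = 90.00° ✓; |LA| = 41.20 ✗.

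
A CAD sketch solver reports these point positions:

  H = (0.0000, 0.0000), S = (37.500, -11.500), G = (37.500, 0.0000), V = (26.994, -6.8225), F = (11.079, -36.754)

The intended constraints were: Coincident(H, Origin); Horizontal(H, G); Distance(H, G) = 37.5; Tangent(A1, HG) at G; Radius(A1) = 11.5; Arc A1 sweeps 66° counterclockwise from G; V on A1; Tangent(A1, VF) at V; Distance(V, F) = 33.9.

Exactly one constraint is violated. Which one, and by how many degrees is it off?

Tangent(A1, VF) at V — off by 4.00°.

H = (0.00, 0.00) ✓; H.y = 0.00, G.y = 0.00 ✓; |HG| = 37.50 ✓; ∠(SG, GH) = 90.00° ✓; |SG| = 11.50 ✓; bearing(S→V) − bearing(S→G) = 66.00° ✓; |SV| = 11.50 ✓; ∠(SV, VF) = 94.00° ✗; |VF| = 33.90 ✓.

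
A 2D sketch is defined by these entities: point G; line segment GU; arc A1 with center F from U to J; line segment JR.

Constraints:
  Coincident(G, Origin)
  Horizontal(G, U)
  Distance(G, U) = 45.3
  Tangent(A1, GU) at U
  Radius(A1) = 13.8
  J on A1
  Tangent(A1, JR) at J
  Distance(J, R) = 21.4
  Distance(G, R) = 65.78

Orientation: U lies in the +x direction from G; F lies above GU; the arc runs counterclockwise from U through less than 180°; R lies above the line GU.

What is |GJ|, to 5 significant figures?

61.133

G is at the origin; GU is horizontal with |GU| = 45.3 and U on the +x side, so U = (45.300, 0.0000). Tangency of A1 to GU means the radius FU is perpendicular to GU, so F = U + (0, 13.8) = (45.300, 13.800). Since FJ ⟂ JR (tangency), |FR| = √(13.8² + 21.4²) = 25.464 regardless of where J sits on A1. So R lies on both circle(G, 65.78) and circle(F, 25.464); the above-GU intersection is R = (53.843, 37.788). J is the foot of the tangent from R: J = (58.735, 16.954).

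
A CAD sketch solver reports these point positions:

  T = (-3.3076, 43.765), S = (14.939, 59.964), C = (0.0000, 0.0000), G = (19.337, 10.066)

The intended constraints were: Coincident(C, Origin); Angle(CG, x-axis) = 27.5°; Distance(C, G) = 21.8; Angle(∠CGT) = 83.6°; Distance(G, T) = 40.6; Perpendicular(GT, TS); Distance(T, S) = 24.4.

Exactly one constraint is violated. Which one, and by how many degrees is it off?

Perpendicular(GT, TS) — off by 7.70°.

C = (0.00, 0.00) ✓; CG at 27.50° ✓; |CG| = 21.80 ✓; ∠CGT = 83.60° ✓; |GT| = 40.60 ✓; ∠(GT, TS) = 82.30° ✗; |TS| = 24.40 ✓.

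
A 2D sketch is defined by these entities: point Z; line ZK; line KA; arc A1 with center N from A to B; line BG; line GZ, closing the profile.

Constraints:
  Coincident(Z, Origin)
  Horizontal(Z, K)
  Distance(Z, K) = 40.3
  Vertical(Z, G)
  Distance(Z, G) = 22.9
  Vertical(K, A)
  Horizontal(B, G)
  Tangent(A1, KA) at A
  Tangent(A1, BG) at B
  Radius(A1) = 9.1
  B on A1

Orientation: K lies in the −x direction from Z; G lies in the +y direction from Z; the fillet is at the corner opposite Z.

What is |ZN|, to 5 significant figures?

34.116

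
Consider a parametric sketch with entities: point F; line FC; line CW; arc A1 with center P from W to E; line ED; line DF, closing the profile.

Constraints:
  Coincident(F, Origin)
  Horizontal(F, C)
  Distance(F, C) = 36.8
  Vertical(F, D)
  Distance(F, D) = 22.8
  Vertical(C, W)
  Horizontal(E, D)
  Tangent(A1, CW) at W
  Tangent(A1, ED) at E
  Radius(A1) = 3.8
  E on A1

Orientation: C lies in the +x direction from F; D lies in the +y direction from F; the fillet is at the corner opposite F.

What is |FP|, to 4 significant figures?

38.08

F is at the origin; F and C share the same y with |FC| = 36.8 and C on the +x side, so C = (36.80, 0.000). F and D share the same x with |FD| = 22.8 and D on the +y side, so D = (0.000, 22.80). The virtual corner opposite F is at (36.80, 22.80). Since A1 is tangent to CW there, PW ⟂ CW and the tangent condition forces PE to be normal to ED, with radius 3.8, so the center P sits 3.8 in from both sides at P = (33.00, 19.00). Then |FP| = |P − F| = 38.08.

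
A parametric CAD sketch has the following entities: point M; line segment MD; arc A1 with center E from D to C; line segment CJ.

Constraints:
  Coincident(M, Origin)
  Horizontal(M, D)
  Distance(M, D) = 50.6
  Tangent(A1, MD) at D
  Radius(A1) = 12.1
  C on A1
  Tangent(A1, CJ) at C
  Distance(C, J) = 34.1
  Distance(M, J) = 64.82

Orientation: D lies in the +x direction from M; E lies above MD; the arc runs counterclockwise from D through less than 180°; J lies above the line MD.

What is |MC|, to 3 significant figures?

63.7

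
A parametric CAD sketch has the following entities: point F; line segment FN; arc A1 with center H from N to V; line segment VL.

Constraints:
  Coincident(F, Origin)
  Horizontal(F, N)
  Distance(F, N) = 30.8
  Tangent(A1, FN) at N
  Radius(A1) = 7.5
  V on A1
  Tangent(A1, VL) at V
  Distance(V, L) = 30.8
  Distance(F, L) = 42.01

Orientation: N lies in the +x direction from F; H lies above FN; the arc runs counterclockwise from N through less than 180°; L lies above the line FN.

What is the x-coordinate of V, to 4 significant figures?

36.99

Checks: |HV| = 7.500 ✓; ∠(HV, VL) = 90.00° ✓; |VL| = 30.80 ✓; |FL| = 42.01 ✓.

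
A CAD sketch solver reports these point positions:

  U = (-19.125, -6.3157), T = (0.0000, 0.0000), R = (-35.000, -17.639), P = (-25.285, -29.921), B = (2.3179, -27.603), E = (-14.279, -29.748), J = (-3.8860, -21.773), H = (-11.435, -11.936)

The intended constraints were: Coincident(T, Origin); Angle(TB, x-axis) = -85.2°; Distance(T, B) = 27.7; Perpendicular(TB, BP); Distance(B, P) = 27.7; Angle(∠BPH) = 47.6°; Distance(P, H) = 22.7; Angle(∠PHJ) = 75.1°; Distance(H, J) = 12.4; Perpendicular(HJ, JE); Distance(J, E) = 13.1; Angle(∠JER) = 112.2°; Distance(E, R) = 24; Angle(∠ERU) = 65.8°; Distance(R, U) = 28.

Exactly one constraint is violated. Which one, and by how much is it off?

Distance(R, U) = 28 — off by 8.50.

T = (0.00, 0.00) ✓; TB at -85.20° ✓; |TB| = 27.70 ✓; ∠(TB, BP) = 90.00° ✓; |BP| = 27.70 ✓; ∠BPH = 47.60° ✓; |PH| = 22.70 ✓; ∠PHJ = 75.10° ✓; |HJ| = 12.40 ✓; ∠(HJ, JE) = 90.00° ✓; |JE| = 13.10 ✓; ∠JER = 112.2° ✓; |ER| = 24.00 ✓; ∠ERU = 65.80° ✓; |RU| = 19.50 ✗.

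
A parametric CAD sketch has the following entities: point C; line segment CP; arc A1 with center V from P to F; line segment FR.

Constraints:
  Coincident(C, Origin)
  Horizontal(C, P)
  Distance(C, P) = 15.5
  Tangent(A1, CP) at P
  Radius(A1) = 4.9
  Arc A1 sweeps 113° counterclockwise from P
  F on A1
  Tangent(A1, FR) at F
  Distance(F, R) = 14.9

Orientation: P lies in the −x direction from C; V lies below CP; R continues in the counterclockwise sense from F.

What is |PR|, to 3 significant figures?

20.6

On A1, P sits at bearing 90° from V; a 113° counterclockwise sweep puts F at bearing 203°, so F = V + 4.9·(cos 203°, sin 203°) = (-20.0, -6.81). Since A1 is tangent to FR there, VF ⟂ FR, so FR runs along (−sin 203°, cos 203°); with |FR| = 14.9, R = (-14.2, -20.5). Then |PR| = |R − P| = 20.6.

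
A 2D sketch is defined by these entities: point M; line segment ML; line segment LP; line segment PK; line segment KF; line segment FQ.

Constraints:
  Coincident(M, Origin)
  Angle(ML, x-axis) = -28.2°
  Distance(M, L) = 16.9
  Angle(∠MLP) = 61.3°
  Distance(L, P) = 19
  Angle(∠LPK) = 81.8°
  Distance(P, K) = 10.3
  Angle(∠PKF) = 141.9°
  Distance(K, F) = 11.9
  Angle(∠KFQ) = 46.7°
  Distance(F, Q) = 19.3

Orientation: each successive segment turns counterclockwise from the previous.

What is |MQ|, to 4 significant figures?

15.72

M is at the origin; ML runs at -28.2° with length 16.9, so L = (14.89, -7.986). ∠MLP = 61.3° gives LP at 90.50° from the x-axis; with |LP| = 19.0, P = (14.73, 11.01). ∠LPK = 81.8° gives PK at -171.3° from the x-axis; with |PK| = 10.3, K = (4.547, 9.455). ∠PKF = 141.9° gives KF at -133.2° from the x-axis; with |KF| = 11.9, F = (-3.599, 0.7805). ∠KFQ = 46.7° gives FQ at 0.1000° from the x-axis; with |FQ| = 19.3, Q = (15.70, 0.8141). Then |MQ| = |Q − M| = 15.72.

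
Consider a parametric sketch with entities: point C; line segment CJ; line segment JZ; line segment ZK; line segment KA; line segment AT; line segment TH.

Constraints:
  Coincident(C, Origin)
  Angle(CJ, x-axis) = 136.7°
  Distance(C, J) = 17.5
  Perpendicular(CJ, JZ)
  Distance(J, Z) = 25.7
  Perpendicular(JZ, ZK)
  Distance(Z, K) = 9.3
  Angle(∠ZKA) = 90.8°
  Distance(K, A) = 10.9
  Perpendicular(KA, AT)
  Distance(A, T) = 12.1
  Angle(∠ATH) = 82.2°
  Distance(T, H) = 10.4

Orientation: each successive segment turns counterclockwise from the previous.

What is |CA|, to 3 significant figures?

16.8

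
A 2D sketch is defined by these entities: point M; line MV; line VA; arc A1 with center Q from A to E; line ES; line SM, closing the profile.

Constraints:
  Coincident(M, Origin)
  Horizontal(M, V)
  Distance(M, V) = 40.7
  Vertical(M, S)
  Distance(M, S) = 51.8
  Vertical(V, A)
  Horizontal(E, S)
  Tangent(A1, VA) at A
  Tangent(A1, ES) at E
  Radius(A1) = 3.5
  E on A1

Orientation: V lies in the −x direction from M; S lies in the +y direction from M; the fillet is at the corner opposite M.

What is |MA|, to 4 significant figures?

63.16

M is at the origin; MV is horizontal with |MV| = 40.7 and V on the −x side, so V = (-40.70, 0.000). MS is vertical with |MS| = 51.8 and S on the +y side, so S = (0.000, 51.80). The virtual corner opposite M is at (-40.70, 51.80). The tangent condition forces QA to be normal to VA and the tangent condition forces QE to be normal to ES, with radius 3.5, so the center Q sits 3.5 in from both sides at Q = (-37.20, 48.30). That places the tangent points at A = (-40.70, 48.30) on VA and E = (-37.20, 51.80) on ES. Then |MA| = |A − M| = 63.16.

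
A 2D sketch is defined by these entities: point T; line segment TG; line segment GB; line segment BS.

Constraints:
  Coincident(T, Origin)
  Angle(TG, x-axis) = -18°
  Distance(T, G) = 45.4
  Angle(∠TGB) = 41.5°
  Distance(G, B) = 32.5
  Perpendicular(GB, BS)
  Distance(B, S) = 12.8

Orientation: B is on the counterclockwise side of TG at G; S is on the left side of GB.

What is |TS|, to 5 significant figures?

17.348

T is at the origin; TG runs at -18.0° with length 45.4, so G = 45.4·(cos -18.0°, sin -18.0°) = (43.178, -14.029). ∠TGB = 41.5°, so GB runs at -18.0° + (180° − 41.5°) = 120.50° from the x-axis; with |GB| = 32.5, B = G + 32.5·(cos 120.50°, sin 120.50°) = (26.683, 13.974). GB is perpendicular to BS; with |BS| = 12.8 on the left of GB, S = B + 12.8·(-0.86163, -0.50754) = (15.654, 7.4771). Then |TS| = |S − T| = 17.348.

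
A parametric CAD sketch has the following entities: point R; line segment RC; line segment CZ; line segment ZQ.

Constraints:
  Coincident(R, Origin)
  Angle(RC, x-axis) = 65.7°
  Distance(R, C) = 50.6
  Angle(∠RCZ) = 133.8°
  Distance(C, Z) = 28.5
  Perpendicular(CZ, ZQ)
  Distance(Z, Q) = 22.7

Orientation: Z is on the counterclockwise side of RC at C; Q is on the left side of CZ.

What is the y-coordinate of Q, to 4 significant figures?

64.09

R is at the origin; RC runs at 65.7° with length 50.6, so C = 50.6·(cos 65.7°, sin 65.7°) = (20.82, 46.12). ∠RCZ = 133.8°, so CZ runs at 65.7° + (180° − 133.8°) = 111.9° from the x-axis; with |CZ| = 28.5, Z = C + 28.5·(cos 111.9°, sin 111.9°) = (10.19, 72.56). The perpendicularity gives ZQ at right angles to CZ; with |ZQ| = 22.7 on the left of CZ, Q = Z + 22.7·(-0.9278, -0.3730) = (-10.87, 64.09). So Q.y = 64.09.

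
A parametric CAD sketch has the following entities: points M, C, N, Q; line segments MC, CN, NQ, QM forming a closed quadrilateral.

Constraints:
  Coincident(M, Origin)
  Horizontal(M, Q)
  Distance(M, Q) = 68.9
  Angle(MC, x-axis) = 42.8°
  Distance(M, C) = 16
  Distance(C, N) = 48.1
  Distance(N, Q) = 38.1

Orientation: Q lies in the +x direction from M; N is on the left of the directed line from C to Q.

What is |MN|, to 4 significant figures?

63.79

Checks: |CN| = 48.10 ✓; |NQ| = 38.10 ✓.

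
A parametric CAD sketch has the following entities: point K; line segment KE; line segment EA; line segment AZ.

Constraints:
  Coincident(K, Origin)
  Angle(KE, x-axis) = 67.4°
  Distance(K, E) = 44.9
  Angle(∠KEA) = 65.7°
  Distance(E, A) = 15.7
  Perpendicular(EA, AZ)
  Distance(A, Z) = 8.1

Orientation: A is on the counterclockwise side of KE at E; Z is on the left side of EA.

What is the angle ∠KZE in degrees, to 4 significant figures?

122.1°

K is at the origin; KE runs at 67.4° with length 44.9, so E = 44.9·(cos 67.4°, sin 67.4°) = (17.25, 41.45). ∠KEA = 65.7°, so EA runs at 67.4° + (180° − 65.7°) = 181.7° from the x-axis; with |EA| = 15.7, A = E + 15.7·(cos 181.7°, sin 181.7°) = (1.562, 40.99). EA ⟂ AZ; with |AZ| = 8.1 on the left of EA, Z = A + 8.1·(0.02967, -0.9996) = (1.802, 32.89). Then cos ∠KZE = ZK·ZE / (|ZK||ZE|), giving 122.1°.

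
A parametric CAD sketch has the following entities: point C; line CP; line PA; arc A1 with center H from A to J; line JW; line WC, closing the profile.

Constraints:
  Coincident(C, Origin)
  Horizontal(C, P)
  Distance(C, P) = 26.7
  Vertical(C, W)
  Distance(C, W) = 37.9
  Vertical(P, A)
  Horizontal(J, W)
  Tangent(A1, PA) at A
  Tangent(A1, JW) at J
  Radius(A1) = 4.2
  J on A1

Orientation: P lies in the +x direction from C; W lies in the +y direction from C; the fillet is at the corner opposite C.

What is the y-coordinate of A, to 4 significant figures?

33.70

C is at the origin; C and P share the same y with |CP| = 26.7 and P on the +x side, so P = (26.70, 0.000). CW is vertical with |CW| = 37.9 and W on the +y side, so W = (0.000, 37.90). The virtual corner opposite C is at (26.70, 37.90). A1 meets PA tangentially, so HA is at right angles to PA and A1 meets JW tangentially, so HJ is at right angles to JW, with radius 4.2, so the center H sits 4.2 in from both sides at H = (22.50, 33.70). That places the tangent points at A = (26.70, 33.70) on PA and J = (22.50, 37.90) on JW. So A.y = 33.70.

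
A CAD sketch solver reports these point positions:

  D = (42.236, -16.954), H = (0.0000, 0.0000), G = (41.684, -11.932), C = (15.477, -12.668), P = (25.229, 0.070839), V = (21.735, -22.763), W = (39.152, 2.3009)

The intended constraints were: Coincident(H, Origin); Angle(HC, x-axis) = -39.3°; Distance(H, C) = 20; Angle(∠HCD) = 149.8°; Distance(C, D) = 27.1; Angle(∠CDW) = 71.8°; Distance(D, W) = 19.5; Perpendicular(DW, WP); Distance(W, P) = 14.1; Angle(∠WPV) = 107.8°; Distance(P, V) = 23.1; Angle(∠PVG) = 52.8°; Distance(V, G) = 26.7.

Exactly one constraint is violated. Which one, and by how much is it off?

Distance(V, G) = 26.7 — off by 4.00.

H = (0.00, 0.00) ✓; HC at -39.30° ✓; |HC| = 20.00 ✓; ∠HCD = 149.8° ✓; |CD| = 27.10 ✓; ∠CDW = 71.80° ✓; |DW| = 19.50 ✓; ∠(DW, WP) = 90.00° ✓; |WP| = 14.10 ✓; ∠WPV = 107.8° ✓; |PV| = 23.10 ✓; ∠PVG = 52.80° ✓; |VG| = 22.70 ✗.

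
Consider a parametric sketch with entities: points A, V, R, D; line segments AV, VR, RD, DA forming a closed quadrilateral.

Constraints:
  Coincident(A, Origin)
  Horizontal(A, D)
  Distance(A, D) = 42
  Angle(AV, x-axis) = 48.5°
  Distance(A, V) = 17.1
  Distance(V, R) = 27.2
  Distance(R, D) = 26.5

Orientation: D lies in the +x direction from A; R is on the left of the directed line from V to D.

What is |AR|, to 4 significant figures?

43.64

A is at the origin; AD is horizontal with |AD| = 42.0 and D in +x, so D = (42.0, 0). AV runs at 48.5° with |AV| = 17.1, so V = (11.33, 12.81). R is determined by |VR| = 27.2 and |RD| = 26.5 together: it lies at the intersection of circle(V, 27.2) and circle(D, 26.5). With |VD| = 33.24, the foot of the radical line on VD is 17.18 from V and the perpendicular offset is √(27.2² − 17.18²) = 21.08. Taking the left-of-VD solution: R = (35.31, 25.64).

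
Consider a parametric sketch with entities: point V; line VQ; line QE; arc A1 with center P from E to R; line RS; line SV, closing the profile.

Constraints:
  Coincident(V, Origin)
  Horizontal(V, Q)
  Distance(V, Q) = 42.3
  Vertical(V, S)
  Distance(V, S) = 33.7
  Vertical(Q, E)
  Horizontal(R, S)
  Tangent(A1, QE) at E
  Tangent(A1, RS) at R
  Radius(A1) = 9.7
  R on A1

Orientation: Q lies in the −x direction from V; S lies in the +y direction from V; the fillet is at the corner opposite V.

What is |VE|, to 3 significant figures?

48.6

V is at the origin; V and Q share the same y with |VQ| = 42.3 and Q on the −x side, so Q = (-42.3, 0.00). V and S share the same x with |VS| = 33.7 and S on the +y side, so S = (0.00, 33.7). The virtual corner opposite V is at (-42.3, 33.7). Since A1 is tangent to QE there, PE ⟂ QE and the tangent condition forces PR to be normal to RS, with radius 9.7, so the center P sits 9.7 in from both sides at P = (-32.6, 24.0). That places the tangent points at E = (-42.3, 24.0) on QE and R = (-32.6, 33.7) on RS. Then |VE| = |E − V| = 48.6.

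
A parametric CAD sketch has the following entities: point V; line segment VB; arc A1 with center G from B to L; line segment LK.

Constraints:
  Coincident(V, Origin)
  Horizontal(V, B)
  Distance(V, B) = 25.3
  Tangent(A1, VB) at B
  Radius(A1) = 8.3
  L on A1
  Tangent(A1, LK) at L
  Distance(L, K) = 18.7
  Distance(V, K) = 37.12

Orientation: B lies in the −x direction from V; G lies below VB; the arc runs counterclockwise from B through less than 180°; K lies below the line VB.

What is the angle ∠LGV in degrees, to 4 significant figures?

169.3°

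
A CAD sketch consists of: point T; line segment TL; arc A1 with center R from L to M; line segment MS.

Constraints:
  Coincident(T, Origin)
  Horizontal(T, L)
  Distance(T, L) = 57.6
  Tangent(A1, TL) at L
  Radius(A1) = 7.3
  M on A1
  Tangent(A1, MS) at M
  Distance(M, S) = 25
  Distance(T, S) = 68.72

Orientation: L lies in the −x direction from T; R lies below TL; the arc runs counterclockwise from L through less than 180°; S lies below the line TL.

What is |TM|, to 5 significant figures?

65.349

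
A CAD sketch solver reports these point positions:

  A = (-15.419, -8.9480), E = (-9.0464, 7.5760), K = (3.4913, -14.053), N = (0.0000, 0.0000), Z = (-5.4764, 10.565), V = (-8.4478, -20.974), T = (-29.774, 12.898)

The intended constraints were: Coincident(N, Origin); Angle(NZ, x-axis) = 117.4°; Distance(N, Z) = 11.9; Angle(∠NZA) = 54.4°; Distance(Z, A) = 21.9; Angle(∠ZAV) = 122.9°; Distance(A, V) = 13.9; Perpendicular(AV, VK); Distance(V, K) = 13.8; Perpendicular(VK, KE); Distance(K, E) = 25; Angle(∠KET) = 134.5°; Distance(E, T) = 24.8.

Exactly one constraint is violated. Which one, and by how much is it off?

Distance(E, T) = 24.8 — off by 3.40.

N = (0.00, 0.00) ✓; NZ at 117.4° ✓; |NZ| = 11.90 ✓; ∠NZA = 54.40° ✓; |ZA| = 21.90 ✓; ∠ZAV = 122.9° ✓; |AV| = 13.90 ✓; ∠(AV, VK) = 90.00° ✓; |VK| = 13.80 ✓; ∠(VK, KE) = 90.00° ✓; |KE| = 25.00 ✓; ∠KET = 134.5° ✓; |ET| = 21.40 ✗.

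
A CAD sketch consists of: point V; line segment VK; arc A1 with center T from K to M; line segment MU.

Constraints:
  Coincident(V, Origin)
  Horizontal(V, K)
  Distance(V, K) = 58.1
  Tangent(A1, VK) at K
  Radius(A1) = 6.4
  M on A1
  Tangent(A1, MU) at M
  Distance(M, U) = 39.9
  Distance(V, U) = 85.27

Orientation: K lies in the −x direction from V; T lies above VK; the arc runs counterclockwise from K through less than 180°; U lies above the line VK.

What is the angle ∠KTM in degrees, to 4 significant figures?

120.9°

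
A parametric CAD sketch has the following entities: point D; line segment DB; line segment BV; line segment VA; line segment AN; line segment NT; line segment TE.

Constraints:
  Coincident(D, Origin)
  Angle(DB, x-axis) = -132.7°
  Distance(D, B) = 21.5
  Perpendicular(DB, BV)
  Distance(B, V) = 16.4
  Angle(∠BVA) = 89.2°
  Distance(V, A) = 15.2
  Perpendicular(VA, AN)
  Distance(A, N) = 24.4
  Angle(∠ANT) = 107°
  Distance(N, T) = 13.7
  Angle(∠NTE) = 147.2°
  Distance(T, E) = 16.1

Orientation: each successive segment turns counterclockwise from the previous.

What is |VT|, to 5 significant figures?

28.483

D is at the origin; DB runs at -132.7° with length 21.5, so B = (-14.580, -15.801). DB ⟂ BV, so BV runs at -42.700°; with |BV| = 16.4, V = (-2.5278, -26.922). ∠BVA = 89.2° gives VA at 48.100° from the x-axis; with |VA| = 15.2, A = (7.6232, -15.609). VA is perpendicular to AN, so AN runs at 138.10°; with |AN| = 24.4, N = (-10.538, 0.68617). ∠ANT = 107.0° gives NT at -148.90° from the x-axis; with |NT| = 13.7, T = (-22.269, -6.3903). Then |VT| = |T − V| = 28.483.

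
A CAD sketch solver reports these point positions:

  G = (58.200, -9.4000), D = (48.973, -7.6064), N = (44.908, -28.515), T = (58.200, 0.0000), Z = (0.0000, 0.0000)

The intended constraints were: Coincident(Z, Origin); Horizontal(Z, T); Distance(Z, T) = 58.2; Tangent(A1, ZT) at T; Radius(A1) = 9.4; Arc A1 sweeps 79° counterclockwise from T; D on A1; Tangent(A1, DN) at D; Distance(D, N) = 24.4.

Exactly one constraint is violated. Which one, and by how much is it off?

Distance(D, N) = 24.4 — off by 3.10.

Z = (0.00, 0.00) ✓; Z.y = 0.00, T.y = 0.00 ✓; |ZT| = 58.20 ✓; ∠(GT, TZ) = 90.00° ✓; |GT| = 9.400 ✓; bearing(G→D) − bearing(G→T) = 79.00° ✓; |GD| = 9.400 ✓; ∠(GD, DN) = 90.00° ✓; |DN| = 21.30 ✗.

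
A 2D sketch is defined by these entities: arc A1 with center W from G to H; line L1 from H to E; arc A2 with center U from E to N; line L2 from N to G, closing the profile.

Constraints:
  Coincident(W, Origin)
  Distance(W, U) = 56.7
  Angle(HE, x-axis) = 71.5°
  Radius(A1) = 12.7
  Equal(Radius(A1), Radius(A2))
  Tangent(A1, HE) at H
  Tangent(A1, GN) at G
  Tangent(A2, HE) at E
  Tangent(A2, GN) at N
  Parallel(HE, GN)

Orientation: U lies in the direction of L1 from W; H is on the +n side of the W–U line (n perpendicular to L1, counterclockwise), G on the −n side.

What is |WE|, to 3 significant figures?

58.1

The slot axis is L1's direction at 71.5°, so u = (cos 71.5°, sin 71.5°) = (0.317, 0.948) and n = (−sin 71.5°, cos 71.5°) = (-0.948, 0.317). W is at the origin and U lies 56.7 along u from W, so U = 56.7·u = (18.0, 53.8). Tangency of A1 to both parallel lines with radius 12.7 puts H and G at W ± 12.7·n: H = (-12.0, 4.03), G = (12.0, -4.03). Equal radii place E and N the same way about U: E = U + 12.7·n = (5.95, 57.8), N = U − 12.7·n = (30.0, 49.7). Then |WE| = |E − W| = 58.1.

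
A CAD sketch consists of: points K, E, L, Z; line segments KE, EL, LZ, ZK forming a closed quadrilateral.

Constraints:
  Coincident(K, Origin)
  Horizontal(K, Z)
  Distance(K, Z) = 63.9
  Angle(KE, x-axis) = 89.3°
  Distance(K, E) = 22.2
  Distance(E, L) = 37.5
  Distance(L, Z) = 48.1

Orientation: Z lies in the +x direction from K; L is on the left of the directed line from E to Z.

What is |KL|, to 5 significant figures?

51.145

Checks: |EL| = 37.50 ✓; |LZ| = 48.10 ✓.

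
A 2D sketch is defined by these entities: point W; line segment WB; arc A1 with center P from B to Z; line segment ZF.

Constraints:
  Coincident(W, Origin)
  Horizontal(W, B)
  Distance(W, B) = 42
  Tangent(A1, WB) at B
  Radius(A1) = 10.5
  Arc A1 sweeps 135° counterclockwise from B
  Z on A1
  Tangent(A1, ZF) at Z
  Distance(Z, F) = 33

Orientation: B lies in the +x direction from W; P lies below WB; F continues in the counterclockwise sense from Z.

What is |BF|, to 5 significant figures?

44.220

W is at the origin; WB is horizontal with |WB| = 42.0 and B on the +x side, so B = (42.000, 0.0000). The tangent condition forces PB to be normal to WB, so P = B + (0, -10.5) = (42.000, -10.500). On A1, B sits at bearing 90° from P; a 135° counterclockwise sweep puts Z at bearing 225°, so Z = P + 10.5·(cos 225°, sin 225°) = (34.575, -17.925). A1 meets ZF tangentially, so PZ is at right angles to ZF, so ZF runs along (−sin 225°, cos 225°); with |ZF| = 33.0, F = (57.910, -41.259). Then |BF| = |F − B| = 44.220.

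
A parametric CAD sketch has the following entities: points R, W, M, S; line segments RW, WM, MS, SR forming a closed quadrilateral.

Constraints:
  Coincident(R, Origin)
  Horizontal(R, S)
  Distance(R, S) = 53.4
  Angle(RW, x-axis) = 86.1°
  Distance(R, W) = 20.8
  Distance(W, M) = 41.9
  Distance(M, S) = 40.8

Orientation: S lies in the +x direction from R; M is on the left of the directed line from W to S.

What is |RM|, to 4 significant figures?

55.01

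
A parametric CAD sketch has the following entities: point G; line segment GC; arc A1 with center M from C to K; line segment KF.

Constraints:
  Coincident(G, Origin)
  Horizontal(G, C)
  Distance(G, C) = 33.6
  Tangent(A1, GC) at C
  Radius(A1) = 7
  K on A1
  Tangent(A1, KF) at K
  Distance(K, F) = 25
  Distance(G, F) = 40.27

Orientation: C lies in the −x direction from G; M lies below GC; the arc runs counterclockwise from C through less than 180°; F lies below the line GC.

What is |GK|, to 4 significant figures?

40.85

G is at the origin; G and C share the same y with |GC| = 33.6 and C on the −x side, so C = (-33.60, 0.000). The tangent condition forces MC to be normal to GC, so M = C + (0, -7) = (-33.60, -7.000). Since MK ⟂ KF (tangency), |MF| = √(7.0² + 25.0²) = 25.96 regardless of where K sits on A1. So F lies on both circle(G, 40.27) and circle(M, 25.96); the below-GC intersection is F = (-25.07, -31.52). K is the foot of the tangent from F: K = (-39.35, -11.00).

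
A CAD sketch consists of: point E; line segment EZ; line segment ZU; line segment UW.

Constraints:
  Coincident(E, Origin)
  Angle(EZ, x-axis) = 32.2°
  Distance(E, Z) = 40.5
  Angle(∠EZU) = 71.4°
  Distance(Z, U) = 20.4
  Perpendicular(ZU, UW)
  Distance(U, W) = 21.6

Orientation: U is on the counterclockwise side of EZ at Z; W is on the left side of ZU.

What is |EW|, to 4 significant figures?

18.38

E is at the origin; EZ runs at 32.2° with length 40.5, so Z = 40.5·(cos 32.2°, sin 32.2°) = (34.27, 21.58). ∠EZU = 71.4°, so ZU runs at 32.2° + (180° − 71.4°) = 140.8° from the x-axis; with |ZU| = 20.4, U = Z + 20.4·(cos 140.8°, sin 140.8°) = (18.46, 34.47). The perpendicularity gives UW at right angles to ZU; with |UW| = 21.6 on the left of ZU, W = U + 21.6·(-0.6320, -0.7749) = (4.810, 17.74). Then |EW| = |W − E| = 18.38.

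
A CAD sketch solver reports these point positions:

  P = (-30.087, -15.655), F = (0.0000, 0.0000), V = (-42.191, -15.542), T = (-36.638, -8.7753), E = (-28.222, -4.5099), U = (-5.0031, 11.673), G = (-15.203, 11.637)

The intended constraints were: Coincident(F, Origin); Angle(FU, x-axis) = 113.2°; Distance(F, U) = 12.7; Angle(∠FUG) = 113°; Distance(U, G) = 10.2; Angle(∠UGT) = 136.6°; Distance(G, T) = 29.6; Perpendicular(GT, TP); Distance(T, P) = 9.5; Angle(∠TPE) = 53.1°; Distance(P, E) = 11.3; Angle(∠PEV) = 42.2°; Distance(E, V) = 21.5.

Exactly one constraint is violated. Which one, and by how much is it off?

Distance(E, V) = 21.5 — off by 3.70.

F = (0.00, 0.00) ✓; FU at 113.2° ✓; |FU| = 12.70 ✓; ∠FUG = 113.0° ✓; |UG| = 10.20 ✓; ∠UGT = 136.6° ✓; |GT| = 29.60 ✓; ∠(GT, TP) = 90.00° ✓; |TP| = 9.500 ✓; ∠TPE = 53.10° ✓; |PE| = 11.30 ✓; ∠PEV = 42.20° ✓; |EV| = 17.80 ✗.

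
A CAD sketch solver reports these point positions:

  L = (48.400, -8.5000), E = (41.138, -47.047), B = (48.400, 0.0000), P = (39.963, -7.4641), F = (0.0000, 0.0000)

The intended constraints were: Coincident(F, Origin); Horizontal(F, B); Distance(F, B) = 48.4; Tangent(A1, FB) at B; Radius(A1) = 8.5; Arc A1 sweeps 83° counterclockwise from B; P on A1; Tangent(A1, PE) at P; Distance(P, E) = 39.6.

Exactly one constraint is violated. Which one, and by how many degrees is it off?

Tangent(A1, PE) at P — off by 8.70°.

F = (0.00, 0.00) ✓; F.y = 0.00, B.y = 0.00 ✓; |FB| = 48.40 ✓; ∠(LB, BF) = 90.00° ✓; |LB| = 8.500 ✓; bearing(L→P) − bearing(L→B) = 83.00° ✓; |LP| = 8.500 ✓; ∠(LP, PE) = 81.30° ✗; |PE| = 39.60 ✓.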